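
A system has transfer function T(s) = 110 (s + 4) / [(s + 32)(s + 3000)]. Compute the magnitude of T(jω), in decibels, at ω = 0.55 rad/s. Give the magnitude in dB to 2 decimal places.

|j0.55 + 4| = √(0.55² + 4²) = 4.038
|j0.55 + 32| = √(0.55² + 32²) = 32
|j0.55 + 3000| = √(0.55² + 3000²) = 3000
|T(j0.55)| = 110 × 4.038 / (32 × 3000) = 0.0046258
20 log₁₀(0.0046258) = -46.696 dB

-46.70 dB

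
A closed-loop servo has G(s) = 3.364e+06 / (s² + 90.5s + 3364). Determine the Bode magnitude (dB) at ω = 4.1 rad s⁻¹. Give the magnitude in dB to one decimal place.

60.0 dB

|(j4.1)² + 90.5(j4.1) + 3364| = |3347.2 + j371.05| = 3368
|G(j4.1)| = 3.364e+06 / 3368 = 998.9
20 log₁₀(998.9) = 59.99 dB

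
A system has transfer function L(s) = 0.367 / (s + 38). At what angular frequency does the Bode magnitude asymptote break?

38 rad/sec

The single real pole at s = −38 gives a corner at ω = 38 rad/sec.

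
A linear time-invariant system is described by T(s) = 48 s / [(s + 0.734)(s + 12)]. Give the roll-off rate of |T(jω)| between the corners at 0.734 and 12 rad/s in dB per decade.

In this band the factors already past their corner are: 1 differentiator zero, pole at 0.734; net slope = 0 dB/decade.

0 dB/decade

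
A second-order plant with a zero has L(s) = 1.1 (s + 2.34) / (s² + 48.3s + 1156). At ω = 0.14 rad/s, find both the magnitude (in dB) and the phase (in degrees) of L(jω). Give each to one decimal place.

|L| = -53.0 dB, ∠L = 3.1 deg

|j0.14 + 2.34| = √(0.14² + 2.34²) = 2.344
|(j0.14)² + 48.3(j0.14) + 1156| = |1156 + j6.762| = 1156
|L(j0.14)| = 1.1 × 2.344 / 1156 = 0.0022306
20 log₁₀(0.0022306) = -53.03 dB
∠(j0.14 + 2.34) = arctan(0.14/2.34) = 3.42°
∠[(j0.14)² + 48.3(j0.14) + 1156] = ∠[1156 + j6.762] = 0.34°
∠L(j0.14) = 3.42° − 0.34° = 3.09°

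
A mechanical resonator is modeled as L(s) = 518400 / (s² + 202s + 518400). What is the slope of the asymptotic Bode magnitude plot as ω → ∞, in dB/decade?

-40 dB/decade

With 0 zeros and 2 poles, the high-frequency asymptotic slope is 20 × (0 − 2) = -40 dB/decade.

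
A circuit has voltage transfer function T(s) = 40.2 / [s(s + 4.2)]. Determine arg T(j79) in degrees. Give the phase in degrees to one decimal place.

∠(j79 + 4.2) = arctan(79/4.2) = 86.96°
∠(j79) = 90.00°
∠T(j79) = − (86.96° + 90.00°) = -176.96°

-177.0 deg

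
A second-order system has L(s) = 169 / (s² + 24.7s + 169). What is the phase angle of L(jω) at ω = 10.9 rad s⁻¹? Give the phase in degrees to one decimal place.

∠[(j10.9)² + 24.7(j10.9) + 169] = ∠[50.19 + j269.23] = 79.44°
∠L(j10.9) = −79.44° = -79.44°

-79.4°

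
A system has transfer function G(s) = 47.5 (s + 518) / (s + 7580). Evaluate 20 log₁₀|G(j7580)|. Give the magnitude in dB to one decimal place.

|j7580 + 518| = √(7580² + 518²) = 7598
|j7580 + 7580| = √(7580² + 7580²) = 1.072e+04
|G(j7580)| = 47.5 × 7598 / 1.072e+04 = 33.666
20 log₁₀(33.666) = 30.54 dB

30.5 dB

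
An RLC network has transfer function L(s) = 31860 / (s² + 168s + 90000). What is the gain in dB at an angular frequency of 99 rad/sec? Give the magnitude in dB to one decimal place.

|(j99)² + 168(j99) + 90000| = |80199 + j16632| = 8.191e+04
|L(j99)| = 31860 / 8.191e+04 = 0.38899
20 log₁₀(0.38899) = -8.20 dB

-8.2 dB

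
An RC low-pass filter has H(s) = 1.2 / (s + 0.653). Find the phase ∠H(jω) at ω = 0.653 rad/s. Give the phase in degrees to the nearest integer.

∠(j0.653 + 0.653) = arctan(0.653/0.653) = 45.00°
∠H(j0.653) = −45.00° = -45.00°

-45°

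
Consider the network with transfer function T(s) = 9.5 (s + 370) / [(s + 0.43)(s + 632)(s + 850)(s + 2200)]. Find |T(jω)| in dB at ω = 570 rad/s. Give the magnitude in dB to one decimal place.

|j570 + 370| = √(570² + 370²) = 679.6
|j570 + 0.43| = √(570² + 0.43²) = 570
|j570 + 632| = √(570² + 632²) = 851.1
|j570 + 850| = √(570² + 850²) = 1023
|j570 + 2200| = √(570² + 2200²) = 2273
|T(j570)| = 9.5 × 679.6 / (570 × 851.1 × 1023 × 2273) = 5.7217e-09
20 log₁₀(5.7217e-09) = -164.85 dB

-164.8 dB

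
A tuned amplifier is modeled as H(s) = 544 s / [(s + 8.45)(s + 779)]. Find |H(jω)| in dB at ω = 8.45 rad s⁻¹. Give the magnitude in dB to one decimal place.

-6.1 dB

|j8.45| = 8.45
|j8.45 + 8.45| = √(8.45² + 8.45²) = 11.95
|j8.45 + 779| = √(8.45² + 779²) = 779
|H(j8.45)| = 544 × 8.45 / (11.95 × 779) = 0.49377
20 log₁₀(0.49377) = -6.13 dB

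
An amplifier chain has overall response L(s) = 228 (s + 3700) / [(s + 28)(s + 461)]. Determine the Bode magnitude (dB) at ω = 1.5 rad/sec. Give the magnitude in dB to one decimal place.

|j1.5 + 3700| = √(1.5² + 3700²) = 3700
|j1.5 + 28| = √(1.5² + 28²) = 28.04
|j1.5 + 461| = √(1.5² + 461²) = 461
|L(j1.5)| = 228 × 3700 / (28.04 × 461) = 65.261
20 log₁₀(65.261) = 36.29 dB

36.3 dB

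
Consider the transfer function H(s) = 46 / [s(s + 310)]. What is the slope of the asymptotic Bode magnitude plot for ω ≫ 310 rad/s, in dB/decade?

-40 dB/decade

With 0 zeros and 2 poles, the high-frequency asymptotic slope is 20 × (0 − 2) = -40 dB/decade.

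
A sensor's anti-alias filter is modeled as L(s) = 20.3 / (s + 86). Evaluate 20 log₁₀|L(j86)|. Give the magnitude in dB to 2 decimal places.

-15.55 dB

|j86 + 86| = √(86² + 86²) = 121.6
|L(j86)| = 20.3 / 121.6 = 0.16691
20 log₁₀(0.16691) = -15.550 dB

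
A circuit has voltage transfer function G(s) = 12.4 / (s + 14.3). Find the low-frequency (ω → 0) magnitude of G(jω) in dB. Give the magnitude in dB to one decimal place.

G(0) = 12.4 / 14.3 = 0.86713
20 log₁₀(0.86713) = -1.24 dB

-1.2 dB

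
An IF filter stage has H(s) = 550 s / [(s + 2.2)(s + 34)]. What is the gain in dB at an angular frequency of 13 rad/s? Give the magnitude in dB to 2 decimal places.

|j13| = 13
|j13 + 2.2| = √(13² + 2.2²) = 13.18
|j13 + 34| = √(13² + 34²) = 36.4
|H(j13)| = 550 × 13 / (13.18 × 36.4) = 14.898
20 log₁₀(14.898) = 23.462 dB

23.46 dB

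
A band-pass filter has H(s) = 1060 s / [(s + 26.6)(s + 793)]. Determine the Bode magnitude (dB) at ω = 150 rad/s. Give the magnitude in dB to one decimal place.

2.2 dB

|j150| = 150
|j150 + 26.6| = √(150² + 26.6²) = 152.3
|j150 + 793| = √(150² + 793²) = 807.1
|H(j150)| = 1060 × 150 / (152.3 × 807.1) = 1.2932
20 log₁₀(1.2932) = 2.23 dB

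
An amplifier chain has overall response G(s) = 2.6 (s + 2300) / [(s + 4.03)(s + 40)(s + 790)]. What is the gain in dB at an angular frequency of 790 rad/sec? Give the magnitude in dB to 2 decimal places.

-100.86 dB

|j790 + 2300| = √(790² + 2300²) = 2432
|j790 + 4.03| = √(790² + 4.03²) = 790
|j790 + 40| = √(790² + 40²) = 791
|j790 + 790| = √(790² + 790²) = 1117
|G(j790)| = 2.6 × 2432 / (790 × 791 × 1117) = 9.0565e-06
20 log₁₀(9.0565e-06) = -100.861 dB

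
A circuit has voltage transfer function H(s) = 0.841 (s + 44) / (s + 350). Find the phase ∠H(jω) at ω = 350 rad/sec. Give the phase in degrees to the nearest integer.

38°

∠(j350 + 44) = arctan(350/44) = 82.83°
∠(j350 + 350) = arctan(350/350) = 45.00°
∠H(j350) = 82.83° − 45.00° = 37.83°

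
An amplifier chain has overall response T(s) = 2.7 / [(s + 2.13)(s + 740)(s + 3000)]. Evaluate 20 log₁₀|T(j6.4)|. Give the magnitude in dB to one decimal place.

-134.9 dB

|j6.4 + 2.13| = √(6.4² + 2.13²) = 6.745
|j6.4 + 740| = √(6.4² + 740²) = 740
|j6.4 + 3000| = √(6.4² + 3000²) = 3000
|T(j6.4)| = 2.7 / (6.745 × 740 × 3000) = 1.803e-07
20 log₁₀(1.803e-07) = -134.88 dB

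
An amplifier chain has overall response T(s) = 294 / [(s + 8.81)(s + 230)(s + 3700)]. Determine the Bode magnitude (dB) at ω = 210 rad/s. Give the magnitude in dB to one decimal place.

|j210 + 8.81| = √(210² + 8.81²) = 210.2
|j210 + 230| = √(210² + 230²) = 311.4
|j210 + 3700| = √(210² + 3700²) = 3706
|T(j210)| = 294 / (210.2 × 311.4 × 3706) = 1.2119e-06
20 log₁₀(1.2119e-06) = -118.33 dB

-118.3 dB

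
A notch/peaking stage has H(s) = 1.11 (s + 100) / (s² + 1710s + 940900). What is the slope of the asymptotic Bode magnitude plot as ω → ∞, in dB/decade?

With 1 zero and 2 poles, the high-frequency asymptotic slope is 20 × (1 − 2) = -20 dB/decade.

-20 dB/decade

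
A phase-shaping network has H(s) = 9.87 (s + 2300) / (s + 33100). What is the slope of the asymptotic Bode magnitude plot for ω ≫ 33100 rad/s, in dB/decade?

With 1 zero and 1 pole, the high-frequency asymptotic slope is 20 × (1 − 1) = 0 dB/decade.

0 dB/decade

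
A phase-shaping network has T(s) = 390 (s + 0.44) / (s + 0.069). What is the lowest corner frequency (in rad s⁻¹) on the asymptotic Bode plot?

0.069 rad s⁻¹

Break frequencies occur at each pole and zero magnitude: 0.069 rad s⁻¹, 0.44 rad s⁻¹.
The lowest is 0.069 rad s⁻¹.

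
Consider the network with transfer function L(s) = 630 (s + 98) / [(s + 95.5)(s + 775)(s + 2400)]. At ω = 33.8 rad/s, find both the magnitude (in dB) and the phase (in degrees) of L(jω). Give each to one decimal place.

|j33.8 + 98| = √(33.8² + 98²) = 103.7
|j33.8 + 95.5| = √(33.8² + 95.5²) = 101.3
|j33.8 + 775| = √(33.8² + 775²) = 775.7
|j33.8 + 2400| = √(33.8² + 2400²) = 2400
|L(j33.8)| = 630 × 103.7 / (101.3 × 775.7 × 2400) = 0.00034624
20 log₁₀(0.00034624) = -69.21 dB
∠(j33.8 + 98) = arctan(33.8/98) = 19.03°
∠(j33.8 + 95.5) = arctan(33.8/95.5) = 19.49°
∠(j33.8 + 775) = arctan(33.8/775) = 2.50°
∠(j33.8 + 2400) = arctan(33.8/2400) = 0.81°
∠L(j33.8) = 19.03° − (19.49° + 2.50° + 0.81°) = -3.77°

|L| = -69.2 dB, ∠L = -3.8 deg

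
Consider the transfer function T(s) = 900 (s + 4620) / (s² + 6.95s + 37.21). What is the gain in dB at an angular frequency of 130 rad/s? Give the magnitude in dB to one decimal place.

47.8 dB

|j130 + 4620| = √(130² + 4620²) = 4622
|(j130)² + 6.95(j130) + 37.21| = |-16863 + j903.5| = 1.689e+04
|T(j130)| = 900 × 4622 / 1.689e+04 = 246.32
20 log₁₀(246.32) = 47.83 dB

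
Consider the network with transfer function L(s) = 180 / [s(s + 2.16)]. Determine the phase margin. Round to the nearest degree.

Gain crossover: |L(jω)| = 1 at ω ≈ 13.3 rad s⁻¹.
∠L(j13.3) = −90° − arctan(13.3/2.16) ≈ -170.80°
PM = 180° + (-170.80°) = 9.20°

9°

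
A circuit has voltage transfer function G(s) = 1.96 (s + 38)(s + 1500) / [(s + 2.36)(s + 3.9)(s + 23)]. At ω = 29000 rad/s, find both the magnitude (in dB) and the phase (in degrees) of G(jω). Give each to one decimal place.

|G| = -83.4 dB, ∠G = -93.0°

|j29000 + 38| = √(29000² + 38²) = 2.9e+04
|j29000 + 1500| = √(29000² + 1500²) = 2.904e+04
|j29000 + 2.36| = √(29000² + 2.36²) = 2.9e+04
|j29000 + 3.9| = √(29000² + 3.9²) = 2.9e+04
|j29000 + 23| = √(29000² + 23²) = 2.9e+04
|G(j29000)| = 1.96 × 2.9e+04 × 2.904e+04 / (2.9e+04 × 2.9e+04 × 2.9e+04) = 6.7677e-05
20 log₁₀(6.7677e-05) = -83.39 dB
∠(j29000 + 38) = arctan(29000/38) = 89.92°
∠(j29000 + 1500) = arctan(29000/1500) = 87.04°
∠(j29000 + 2.36) = arctan(29000/2.36) = 90.00°
∠(j29000 + 3.9) = arctan(29000/3.9) = 89.99°
∠(j29000 + 23) = arctan(29000/23) = 89.95°
∠G(j29000) = 89.92° + 87.04° − (90.00° + 89.99° + 89.95°) = -92.98°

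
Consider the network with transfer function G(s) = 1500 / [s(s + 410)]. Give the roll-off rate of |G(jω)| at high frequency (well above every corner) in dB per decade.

With 0 zeros and 2 poles, the high-frequency asymptotic slope is 20 × (0 − 2) = -40 dB/decade.

-40 dB/decade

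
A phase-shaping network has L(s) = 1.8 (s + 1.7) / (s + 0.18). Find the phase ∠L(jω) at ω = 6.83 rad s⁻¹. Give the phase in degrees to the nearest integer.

-12°

∠(j6.83 + 1.7) = arctan(6.83/1.7) = 76.02°
∠(j6.83 + 0.18) = arctan(6.83/0.18) = 88.49°
∠L(j6.83) = 76.02° − 88.49° = -12.47°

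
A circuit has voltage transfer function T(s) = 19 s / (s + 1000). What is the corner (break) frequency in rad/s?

The single real pole at s = −1000 gives a corner at ω = 1000 rad/s.

1000 rad/s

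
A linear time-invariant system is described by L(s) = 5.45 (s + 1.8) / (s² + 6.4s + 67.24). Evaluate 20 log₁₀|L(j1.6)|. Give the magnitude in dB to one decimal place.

-14.0 dB

|j1.6 + 1.8| = √(1.6² + 1.8²) = 2.408
|(j1.6)² + 6.4(j1.6) + 67.24| = |64.68 + j10.24| = 65.49
|L(j1.6)| = 5.45 × 2.408 / 65.49 = 0.20043
20 log₁₀(0.20043) = -13.96 dB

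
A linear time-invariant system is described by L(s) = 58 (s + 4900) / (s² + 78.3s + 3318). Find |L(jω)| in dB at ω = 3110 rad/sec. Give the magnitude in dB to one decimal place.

-29.2 dB

|j3110 + 4900| = √(3110² + 4900²) = 5804
|(j3110)² + 78.3(j3110) + 3318| = |-9.6688e+06 + j2.4351e+05| = 9.672e+06
|L(j3110)| = 58 × 5804 / 9.672e+06 = 0.034803
20 log₁₀(0.034803) = -29.17 dB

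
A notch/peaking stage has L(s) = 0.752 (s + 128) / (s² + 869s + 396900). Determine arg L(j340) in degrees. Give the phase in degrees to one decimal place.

23.0°

∠(j340 + 128) = arctan(340/128) = 69.37°
∠[(j340)² + 869(j340) + 396900] = ∠[2.813e+05 + j2.9546e+05] = 46.41°
∠L(j340) = 69.37° − 46.41° = 22.96°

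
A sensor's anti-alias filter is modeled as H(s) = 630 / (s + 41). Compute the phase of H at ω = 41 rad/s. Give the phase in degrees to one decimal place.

∠(j41 + 41) = arctan(41/41) = 45.00°
∠H(j41) = −45.00° = -45.00°

-45.0 deg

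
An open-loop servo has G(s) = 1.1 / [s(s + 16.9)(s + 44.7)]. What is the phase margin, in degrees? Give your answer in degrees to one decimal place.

90.0°

Gain crossover: |G(jω)| = 1 at ω ≈ 0.00146 rad/sec.
∠G(j0.00146) = −90° − arctan(0.00146/16.9) − arctan(0.00146/44.7) ≈ -90.01°
PM = 180° + (-90.01°) = 89.99°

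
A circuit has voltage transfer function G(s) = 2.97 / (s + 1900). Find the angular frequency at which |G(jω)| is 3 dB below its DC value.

1900 rad s⁻¹

For a single-pole low-pass, the −3 dB point is at the pole: ω = 1900 rad s⁻¹.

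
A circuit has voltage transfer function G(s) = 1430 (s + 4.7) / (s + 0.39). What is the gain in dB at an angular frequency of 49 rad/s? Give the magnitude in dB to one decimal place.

|j49 + 4.7| = √(49² + 4.7²) = 49.22
|j49 + 0.39| = √(49² + 0.39²) = 49
|G(j49)| = 1430 × 49.22 / 49 = 1436.5
20 log₁₀(1436.5) = 63.15 dB

63.1 dB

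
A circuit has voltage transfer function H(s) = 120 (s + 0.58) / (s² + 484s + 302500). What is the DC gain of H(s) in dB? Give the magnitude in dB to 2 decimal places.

H(0) = 120 × 0.58 / 302500 = 0.00023008
20 log₁₀(0.00023008) = -72.762 dB

-72.76 dB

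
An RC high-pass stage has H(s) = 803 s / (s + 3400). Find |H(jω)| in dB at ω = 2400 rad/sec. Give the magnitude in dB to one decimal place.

53.3 dB

|j2400| = 2400
|j2400 + 3400| = √(2400² + 3400²) = 4162
|H(j2400)| = 803 × 2400 / 4162 = 463.08
20 log₁₀(463.08) = 53.31 dB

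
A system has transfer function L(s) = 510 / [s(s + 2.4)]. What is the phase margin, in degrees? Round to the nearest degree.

6°

Gain crossover: |L(jω)| = 1 at ω ≈ 22.5 rad s⁻¹.
∠L(j22.5) = −90° − arctan(22.5/2.4) ≈ -173.92°
PM = 180° + (-173.92°) = 6.08°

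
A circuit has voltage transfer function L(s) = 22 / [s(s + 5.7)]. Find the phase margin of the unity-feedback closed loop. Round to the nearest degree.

60°

Gain crossover: |L(jω)| = 1 at ω ≈ 3.33 rad/sec.
∠L(j3.33) = −90° − arctan(3.33/5.7) ≈ -120.31°
PM = 180° + (-120.31°) = 59.69°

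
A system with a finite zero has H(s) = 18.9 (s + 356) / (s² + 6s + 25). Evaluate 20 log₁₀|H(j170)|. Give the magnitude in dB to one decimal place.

|j170 + 356| = √(170² + 356²) = 394.5
|(j170)² + 6(j170) + 25| = |-28875 + j1020| = 2.889e+04
|H(j170)| = 18.9 × 394.5 / 2.889e+04 = 0.25806
20 log₁₀(0.25806) = -11.77 dB

-11.8 dB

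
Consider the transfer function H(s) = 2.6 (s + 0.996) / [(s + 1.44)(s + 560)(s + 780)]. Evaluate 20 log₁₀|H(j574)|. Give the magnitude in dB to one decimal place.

-109.5 dB

|j574 + 0.996| = √(574² + 0.996²) = 574
|j574 + 1.44| = √(574² + 1.44²) = 574
|j574 + 560| = √(574² + 560²) = 801.9
|j574 + 780| = √(574² + 780²) = 968.4
|H(j574)| = 2.6 × 574 / (574 × 801.9 × 968.4) = 3.3479e-06
20 log₁₀(3.3479e-06) = -109.50 dB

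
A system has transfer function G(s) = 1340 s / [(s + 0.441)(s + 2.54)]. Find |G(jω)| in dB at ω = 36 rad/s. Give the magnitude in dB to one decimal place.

31.4 dB

|j36| = 36
|j36 + 0.441| = √(36² + 0.441²) = 36
|j36 + 2.54| = √(36² + 2.54²) = 36.09
|G(j36)| = 1340 × 36 / (36 × 36.09) = 37.127
20 log₁₀(37.127) = 31.39 dB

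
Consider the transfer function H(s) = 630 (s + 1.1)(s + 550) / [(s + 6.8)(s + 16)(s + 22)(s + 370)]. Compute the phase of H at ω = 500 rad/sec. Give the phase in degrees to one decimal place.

-186.2°

∠(j500 + 1.1) = arctan(500/1.1) = 89.87°
∠(j500 + 550) = arctan(500/550) = 42.27°
∠(j500 + 6.8) = arctan(500/6.8) = 89.22°
∠(j500 + 16) = arctan(500/16) = 88.17°
∠(j500 + 22) = arctan(500/22) = 87.48°
∠(j500 + 370) = arctan(500/370) = 53.50°
∠H(j500) = 89.87° + 42.27° − (89.22° + 88.17° + 87.48° + 53.50°) = -186.22°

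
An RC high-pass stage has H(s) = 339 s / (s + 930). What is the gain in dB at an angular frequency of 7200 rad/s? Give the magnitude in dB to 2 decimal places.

|j7200| = 7200
|j7200 + 930| = √(7200² + 930²) = 7260
|H(j7200)| = 339 × 7200 / 7260 = 336.21
20 log₁₀(336.21) = 50.532 dB

50.53 dB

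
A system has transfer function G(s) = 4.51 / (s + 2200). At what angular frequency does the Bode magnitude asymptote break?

2200 rad/s

The single real pole at s = −2200 gives a corner at ω = 2200 rad/s.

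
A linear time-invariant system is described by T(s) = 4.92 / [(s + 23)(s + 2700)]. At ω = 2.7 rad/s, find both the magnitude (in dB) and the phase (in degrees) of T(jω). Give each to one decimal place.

|j2.7 + 23| = √(2.7² + 23²) = 23.16
|j2.7 + 2700| = √(2.7² + 2700²) = 2700
|T(j2.7)| = 4.92 / (23.16 × 2700) = 7.8687e-05
20 log₁₀(7.8687e-05) = -82.08 dB
∠(j2.7 + 23) = arctan(2.7/23) = 6.70°
∠(j2.7 + 2700) = arctan(2.7/2700) = 0.06°
∠T(j2.7) = − (6.70° + 0.06°) = -6.75°

|T| = -82.1 dB, ∠T = -6.8°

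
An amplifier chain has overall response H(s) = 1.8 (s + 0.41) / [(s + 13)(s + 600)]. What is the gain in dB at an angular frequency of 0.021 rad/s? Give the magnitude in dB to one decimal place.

-80.5 dB

|j0.021 + 0.41| = √(0.021² + 0.41²) = 0.4105
|j0.021 + 13| = √(0.021² + 13²) = 13
|j0.021 + 600| = √(0.021² + 600²) = 600
|H(j0.021)| = 1.8 × 0.4105 / (13 × 600) = 9.4739e-05
20 log₁₀(9.4739e-05) = -80.47 dB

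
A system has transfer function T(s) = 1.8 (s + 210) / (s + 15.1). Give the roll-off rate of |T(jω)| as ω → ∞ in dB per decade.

0 dB/decade

With 1 zero and 1 pole, the high-frequency asymptotic slope is 20 × (1 − 1) = 0 dB/decade.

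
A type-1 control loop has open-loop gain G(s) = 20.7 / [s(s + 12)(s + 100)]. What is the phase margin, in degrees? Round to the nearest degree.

90 deg

Gain crossover: |G(jω)| = 1 at ω ≈ 0.0172 rad/sec.
∠G(j0.0172) = −90° − arctan(0.0172/12) − arctan(0.0172/100) ≈ -90.09°
PM = 180° + (-90.09°) = 89.91°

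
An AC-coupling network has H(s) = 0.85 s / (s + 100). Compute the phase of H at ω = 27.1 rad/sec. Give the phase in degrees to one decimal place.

74.8°

∠(j27.1) = 90.00°
∠(j27.1 + 100) = arctan(27.1/100) = 15.16°
∠H(j27.1) = 90.00° − 15.16° = 74.84°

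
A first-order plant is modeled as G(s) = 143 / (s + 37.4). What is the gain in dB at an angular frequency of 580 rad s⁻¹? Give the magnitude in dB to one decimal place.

|j580 + 37.4| = √(580² + 37.4²) = 581.2
|G(j580)| = 143 / 581.2 = 0.24604
20 log₁₀(0.24604) = -12.18 dB

-12.2 dB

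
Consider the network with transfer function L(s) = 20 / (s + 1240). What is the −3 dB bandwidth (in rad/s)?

1240 rad/s

For a single-pole low-pass, the −3 dB point is at the pole: ω = 1240 rad/s.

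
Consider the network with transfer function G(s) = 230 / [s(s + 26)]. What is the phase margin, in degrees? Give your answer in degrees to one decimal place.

72.1°

Gain crossover: |G(jω)| = 1 at ω ≈ 8.42 rad/s.
∠G(j8.42) = −90° − arctan(8.42/26) ≈ -107.94°
PM = 180° + (-107.94°) = 72.06°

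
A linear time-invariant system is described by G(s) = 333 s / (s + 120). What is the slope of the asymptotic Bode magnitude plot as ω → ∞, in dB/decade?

0 dB/decade

With 1 zero and 1 pole, the high-frequency asymptotic slope is 20 × (1 − 1) = 0 dB/decade.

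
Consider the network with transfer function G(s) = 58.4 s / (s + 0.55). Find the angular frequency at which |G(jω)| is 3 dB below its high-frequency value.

0.55 rad s⁻¹

For a single-pole high-pass, the −3 dB point is at the pole: ω = 0.55 rad s⁻¹.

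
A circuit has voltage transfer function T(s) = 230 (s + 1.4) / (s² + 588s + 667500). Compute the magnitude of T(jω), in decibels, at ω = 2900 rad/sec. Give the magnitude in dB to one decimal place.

-21.5 dB

|j2900 + 1.4| = √(2900² + 1.4²) = 2900
|(j2900)² + 588(j2900) + 667500| = |-7.7425e+06 + j1.7052e+06| = 7.928e+06
|T(j2900)| = 230 × 2900 / 7.928e+06 = 0.084132
20 log₁₀(0.084132) = -21.50 dB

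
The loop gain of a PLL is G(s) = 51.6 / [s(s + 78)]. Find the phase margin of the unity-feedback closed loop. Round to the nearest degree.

Gain crossover: |G(jω)| = 1 at ω ≈ 0.662 rad/s.
∠G(j0.662) = −90° − arctan(0.662/78) ≈ -90.49°
PM = 180° + (-90.49°) = 89.51°

90°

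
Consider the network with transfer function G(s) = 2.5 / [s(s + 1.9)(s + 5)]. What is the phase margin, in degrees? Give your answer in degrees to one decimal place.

79.2°

Gain crossover: |G(jω)| = 1 at ω ≈ 0.26 rad s⁻¹.
∠G(j0.26) = −90° − arctan(0.26/1.9) − arctan(0.26/5) ≈ -100.78°
PM = 180° + (-100.78°) = 79.22°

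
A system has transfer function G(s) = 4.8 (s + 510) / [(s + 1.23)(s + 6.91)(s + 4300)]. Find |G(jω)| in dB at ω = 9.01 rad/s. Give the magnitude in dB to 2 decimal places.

-45.17 dB

|j9.01 + 510| = √(9.01² + 510²) = 510.1
|j9.01 + 1.23| = √(9.01² + 1.23²) = 9.094
|j9.01 + 6.91| = √(9.01² + 6.91²) = 11.35
|j9.01 + 4300| = √(9.01² + 4300²) = 4300
|G(j9.01)| = 4.8 × 510.1 / (9.094 × 11.35 × 4300) = 0.0055144
20 log₁₀(0.0055144) = -45.170 dB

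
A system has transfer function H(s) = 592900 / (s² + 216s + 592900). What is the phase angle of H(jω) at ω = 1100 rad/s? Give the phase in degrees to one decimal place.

-158.9°

∠[(j1100)² + 216(j1100) + 592900] = ∠[-6.171e+05 + j2.376e+05] = 158.94°
∠H(j1100) = −158.94° = -158.94°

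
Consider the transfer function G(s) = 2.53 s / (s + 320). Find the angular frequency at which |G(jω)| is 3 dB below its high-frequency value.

320 rad s⁻¹

For a single-pole high-pass, the −3 dB point is at the pole: ω = 320 rad s⁻¹.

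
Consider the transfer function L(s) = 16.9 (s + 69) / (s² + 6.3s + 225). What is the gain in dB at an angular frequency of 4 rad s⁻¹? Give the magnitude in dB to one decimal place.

|j4 + 69| = √(4² + 69²) = 69.12
|(j4)² + 6.3(j4) + 225| = |209 + j25.2| = 210.5
|L(j4)| = 16.9 × 69.12 / 210.5 = 5.5486
20 log₁₀(5.5486) = 14.88 dB

14.9 dB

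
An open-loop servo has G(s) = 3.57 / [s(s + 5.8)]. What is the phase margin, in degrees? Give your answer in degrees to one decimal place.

Gain crossover: |G(jω)| = 1 at ω ≈ 0.612 rad/s.
∠G(j0.612) = −90° − arctan(0.612/5.8) ≈ -96.02°
PM = 180° + (-96.02°) = 83.98°

84.0°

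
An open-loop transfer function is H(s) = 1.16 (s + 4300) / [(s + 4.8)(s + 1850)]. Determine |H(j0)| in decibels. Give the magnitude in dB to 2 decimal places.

H(0) = 1.16 × 4300 / (4.8 × 1850) = 0.56171
20 log₁₀(0.56171) = -5.010 dB

-5.01 dB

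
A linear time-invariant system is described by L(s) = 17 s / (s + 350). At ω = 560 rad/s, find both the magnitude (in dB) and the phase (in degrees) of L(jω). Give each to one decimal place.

|L| = 23.2 dB, ∠L = 32.0°

|j560| = 560
|j560 + 350| = √(560² + 350²) = 660.4
|L(j560)| = 17 × 560 / 660.4 = 14.416
20 log₁₀(14.416) = 23.18 dB
∠(j560) = 90.00°
∠(j560 + 350) = arctan(560/350) = 57.99°
∠L(j560) = 90.00° − 57.99° = 32.01°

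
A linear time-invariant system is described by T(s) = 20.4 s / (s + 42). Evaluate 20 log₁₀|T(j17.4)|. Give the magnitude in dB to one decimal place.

|j17.4| = 17.4
|j17.4 + 42| = √(17.4² + 42²) = 45.46
|T(j17.4)| = 20.4 × 17.4 / 45.46 = 7.8079
20 log₁₀(7.8079) = 17.85 dB

17.9 dB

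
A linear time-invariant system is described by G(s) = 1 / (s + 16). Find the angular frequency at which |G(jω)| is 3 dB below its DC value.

For a single-pole low-pass, the −3 dB point is at the pole: ω = 16 rad/sec.

16 rad/sec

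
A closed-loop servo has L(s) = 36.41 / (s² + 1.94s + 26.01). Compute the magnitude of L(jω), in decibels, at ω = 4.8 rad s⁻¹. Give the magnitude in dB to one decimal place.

|(j4.8)² + 1.94(j4.8) + 26.01| = |2.97 + j9.312| = 9.774
|L(j4.8)| = 36.41 / 9.774 = 3.7251
20 log₁₀(3.7251) = 11.42 dB

11.4 dB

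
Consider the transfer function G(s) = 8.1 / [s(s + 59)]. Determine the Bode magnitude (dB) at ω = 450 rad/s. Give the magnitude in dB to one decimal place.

|j450 + 59| = √(450² + 59²) = 453.9
|j450| = 450
|G(j450)| = 8.1 / (453.9 × 450) = 3.9661e-05
20 log₁₀(3.9661e-05) = -88.03 dB

-88.0 dB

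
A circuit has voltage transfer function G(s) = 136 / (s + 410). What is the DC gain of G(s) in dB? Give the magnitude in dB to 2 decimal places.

G(0) = 136 / 410 = 0.33171
20 log₁₀(0.33171) = -9.585 dB

-9.58 dB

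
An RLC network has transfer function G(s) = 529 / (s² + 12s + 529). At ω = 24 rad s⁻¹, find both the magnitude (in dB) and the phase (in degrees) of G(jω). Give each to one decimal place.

|(j24)² + 12(j24) + 529| = |-47 + j288| = 291.8
|G(j24)| = 529 / 291.8 = 1.8128
20 log₁₀(1.8128) = 5.17 dB
∠[(j24)² + 12(j24) + 529] = ∠[-47 + j288] = 99.27°
∠G(j24) = −99.27° = -99.27°

|G| = 5.2 dB, ∠G = -99.3°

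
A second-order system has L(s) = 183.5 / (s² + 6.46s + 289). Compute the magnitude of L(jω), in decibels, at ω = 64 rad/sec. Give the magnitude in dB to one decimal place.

-26.4 dB

|(j64)² + 6.46(j64) + 289| = |-3807 + j413.44| = 3829
|L(j64)| = 183.5 / 3829 = 0.047919
20 log₁₀(0.047919) = -26.39 dB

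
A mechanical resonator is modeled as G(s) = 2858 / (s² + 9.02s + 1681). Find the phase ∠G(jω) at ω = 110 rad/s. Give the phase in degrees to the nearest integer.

-175°

∠[(j110)² + 9.02(j110) + 1681] = ∠[-10419 + j992.2] = 174.56°
∠G(j110) = −174.56° = -174.56°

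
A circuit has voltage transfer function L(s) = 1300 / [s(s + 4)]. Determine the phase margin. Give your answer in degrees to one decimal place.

Gain crossover: |L(jω)| = 1 at ω ≈ 35.9 rad/s.
∠L(j35.9) = −90° − arctan(35.9/4) ≈ -173.65°
PM = 180° + (-173.65°) = 6.35°

6.3°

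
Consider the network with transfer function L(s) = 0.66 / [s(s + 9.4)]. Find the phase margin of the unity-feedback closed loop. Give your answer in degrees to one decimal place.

Gain crossover: |L(jω)| = 1 at ω ≈ 0.0702 rad s⁻¹.
∠L(j0.0702) = −90° − arctan(0.0702/9.4) ≈ -90.43°
PM = 180° + (-90.43°) = 89.57°

89.6 deg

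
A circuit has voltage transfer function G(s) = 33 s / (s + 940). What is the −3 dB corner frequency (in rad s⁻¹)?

For a single-pole high-pass, the −3 dB point is at the pole: ω = 940 rad s⁻¹.

940 rad s⁻¹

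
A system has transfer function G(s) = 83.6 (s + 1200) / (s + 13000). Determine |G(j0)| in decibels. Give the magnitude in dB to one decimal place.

G(0) = 83.6 × 1200 / 13000 = 7.7169
20 log₁₀(7.7169) = 17.75 dB

17.7 dB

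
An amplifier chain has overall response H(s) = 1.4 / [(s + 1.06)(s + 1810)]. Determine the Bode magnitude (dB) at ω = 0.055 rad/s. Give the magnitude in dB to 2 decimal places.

|j0.055 + 1.06| = √(0.055² + 1.06²) = 1.061
|j0.055 + 1810| = √(0.055² + 1810²) = 1810
|H(j0.055)| = 1.4 / (1.061 × 1810) = 0.00072872
20 log₁₀(0.00072872) = -62.749 dB

-62.75 dB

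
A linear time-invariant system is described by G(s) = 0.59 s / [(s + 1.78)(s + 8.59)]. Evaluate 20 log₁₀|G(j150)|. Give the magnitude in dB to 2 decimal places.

|j150| = 150
|j150 + 1.78| = √(150² + 1.78²) = 150
|j150 + 8.59| = √(150² + 8.59²) = 150.2
|G(j150)| = 0.59 × 150 / (150 × 150.2) = 0.0039266
20 log₁₀(0.0039266) = -48.120 dB

-48.12 dB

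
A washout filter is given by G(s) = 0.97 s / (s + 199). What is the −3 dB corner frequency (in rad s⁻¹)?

199 rad s⁻¹

For a single-pole high-pass, the −3 dB point is at the pole: ω = 199 rad s⁻¹.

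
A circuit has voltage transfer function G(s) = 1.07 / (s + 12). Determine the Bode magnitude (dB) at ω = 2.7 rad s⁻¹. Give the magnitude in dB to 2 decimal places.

-21.21 dB

|j2.7 + 12| = √(2.7² + 12²) = 12.3
|G(j2.7)| = 1.07 / 12.3 = 0.086992
20 log₁₀(0.086992) = -21.210 dB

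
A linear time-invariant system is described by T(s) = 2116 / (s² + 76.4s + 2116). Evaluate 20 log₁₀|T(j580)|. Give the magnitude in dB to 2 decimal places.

-44.05 dB

|(j580)² + 76.4(j580) + 2116| = |-3.3428e+05 + j44312| = 3.372e+05
|T(j580)| = 2116 / 3.372e+05 = 0.0062751
20 log₁₀(0.0062751) = -44.048 dB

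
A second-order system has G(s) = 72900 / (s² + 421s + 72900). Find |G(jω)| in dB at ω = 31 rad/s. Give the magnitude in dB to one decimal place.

|(j31)² + 421(j31) + 72900| = |71939 + j13051| = 7.311e+04
|G(j31)| = 72900 / 7.311e+04 = 0.99708
20 log₁₀(0.99708) = -0.03 dB

-0.0 dB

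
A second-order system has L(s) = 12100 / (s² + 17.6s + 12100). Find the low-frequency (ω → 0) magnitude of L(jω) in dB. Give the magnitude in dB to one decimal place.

0.0 dB

L(0) = 12100 / 12100 = 1
20 log₁₀(1) = 0.00 dB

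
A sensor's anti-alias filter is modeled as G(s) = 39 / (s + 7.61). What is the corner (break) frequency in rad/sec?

The single real pole at s = −7.61 gives a corner at ω = 7.61 rad/sec.

7.61 rad/sec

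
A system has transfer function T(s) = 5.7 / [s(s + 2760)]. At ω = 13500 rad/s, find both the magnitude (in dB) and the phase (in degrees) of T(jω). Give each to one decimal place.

|T| = -150.3 dB, ∠T = -168.4°

|j13500 + 2760| = √(13500² + 2760²) = 1.378e+04
|j13500| = 1.35e+04
|T(j13500)| = 5.7 / (1.378e+04 × 1.35e+04) = 3.0642e-08
20 log₁₀(3.0642e-08) = -150.27 dB
∠(j13500 + 2760) = arctan(13500/2760) = 78.45°
∠(j13500) = 90.00°
∠T(j13500) = − (78.45° + 90.00°) = -168.45°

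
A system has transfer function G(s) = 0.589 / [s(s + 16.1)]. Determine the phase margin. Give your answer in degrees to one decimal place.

Gain crossover: |G(jω)| = 1 at ω ≈ 0.0366 rad/s.
∠G(j0.0366) = −90° − arctan(0.0366/16.1) ≈ -90.13°
PM = 180° + (-90.13°) = 89.87°

89.9°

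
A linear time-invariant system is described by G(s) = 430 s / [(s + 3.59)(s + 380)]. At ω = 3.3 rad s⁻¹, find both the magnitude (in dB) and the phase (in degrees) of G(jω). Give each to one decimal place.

|G| = -2.3 dB, ∠G = 46.9 deg

|j3.3| = 3.3
|j3.3 + 3.59| = √(3.3² + 3.59²) = 4.876
|j3.3 + 380| = √(3.3² + 380²) = 380
|G(j3.3)| = 430 × 3.3 / (4.876 × 380) = 0.76576
20 log₁₀(0.76576) = -2.32 dB
∠(j3.3) = 90.00°
∠(j3.3 + 3.59) = arctan(3.3/3.59) = 42.59°
∠(j3.3 + 380) = arctan(3.3/380) = 0.50°
∠G(j3.3) = 90.00° − (42.59° + 0.50°) = 46.91°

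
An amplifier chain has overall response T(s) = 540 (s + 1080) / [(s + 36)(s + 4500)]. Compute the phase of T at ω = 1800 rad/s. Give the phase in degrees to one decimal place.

-51.6°

∠(j1800 + 1080) = arctan(1800/1080) = 59.04°
∠(j1800 + 36) = arctan(1800/36) = 88.85°
∠(j1800 + 4500) = arctan(1800/4500) = 21.80°
∠T(j1800) = 59.04° − (88.85° + 21.80°) = -51.62°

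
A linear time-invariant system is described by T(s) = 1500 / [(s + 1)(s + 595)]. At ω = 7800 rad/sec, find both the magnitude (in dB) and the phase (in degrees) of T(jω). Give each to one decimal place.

|j7800 + 1| = √(7800² + 1²) = 7800
|j7800 + 595| = √(7800² + 595²) = 7823
|T(j7800)| = 1500 / (7800 × 7823) = 2.4583e-05
20 log₁₀(2.4583e-05) = -92.19 dB
∠(j7800 + 1) = arctan(7800/1) = 89.99°
∠(j7800 + 595) = arctan(7800/595) = 85.64°
∠T(j7800) = − (89.99° + 85.64°) = -175.63°

|T| = -92.2 dB, ∠T = -175.6°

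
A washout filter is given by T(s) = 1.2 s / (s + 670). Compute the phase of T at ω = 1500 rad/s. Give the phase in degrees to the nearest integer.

∠(j1500) = 90.00°
∠(j1500 + 670) = arctan(1500/670) = 65.93°
∠T(j1500) = 90.00° − 65.93° = 24.07°

24 deg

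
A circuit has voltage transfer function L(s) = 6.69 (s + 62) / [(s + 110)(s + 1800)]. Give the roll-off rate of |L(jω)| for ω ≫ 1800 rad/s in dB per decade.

With 1 zero and 2 poles, the high-frequency asymptotic slope is 20 × (1 − 2) = -20 dB/decade.

-20 dB/decade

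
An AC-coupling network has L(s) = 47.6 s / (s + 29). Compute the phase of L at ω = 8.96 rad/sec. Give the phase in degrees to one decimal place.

72.8°

∠(j8.96) = 90.00°
∠(j8.96 + 29) = arctan(8.96/29) = 17.17°
∠L(j8.96) = 90.00° − 17.17° = 72.83°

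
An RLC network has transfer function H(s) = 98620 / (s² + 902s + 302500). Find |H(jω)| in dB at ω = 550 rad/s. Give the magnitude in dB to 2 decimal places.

|(j550)² + 902(j550) + 302500| = |0 + j4.961e+05| = 4.961e+05
|H(j550)| = 98620 / 4.961e+05 = 0.19879
20 log₁₀(0.19879) = -14.032 dB

-14.03 dB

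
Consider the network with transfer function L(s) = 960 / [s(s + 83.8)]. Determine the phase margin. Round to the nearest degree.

Gain crossover: |L(jω)| = 1 at ω ≈ 11.4 rad/s.
∠L(j11.4) = −90° − arctan(11.4/83.8) ≈ -97.71°
PM = 180° + (-97.71°) = 82.29°

82 deg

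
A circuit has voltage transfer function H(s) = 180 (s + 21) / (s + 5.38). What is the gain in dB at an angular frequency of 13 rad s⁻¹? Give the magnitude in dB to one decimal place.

50.0 dB

|j13 + 21| = √(13² + 21²) = 24.7
|j13 + 5.38| = √(13² + 5.38²) = 14.07
|H(j13)| = 180 × 24.7 / 14.07 = 315.98
20 log₁₀(315.98) = 49.99 dB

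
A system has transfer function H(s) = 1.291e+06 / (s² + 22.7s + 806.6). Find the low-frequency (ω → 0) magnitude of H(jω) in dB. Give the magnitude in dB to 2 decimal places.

H(0) = 1.291e+06 / 806.6 = 1600.5
20 log₁₀(1600.5) = 64.085 dB

64.09 dB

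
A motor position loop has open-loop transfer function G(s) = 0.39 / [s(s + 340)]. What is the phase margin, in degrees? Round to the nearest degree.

90°

Gain crossover: |G(jω)| = 1 at ω ≈ 0.00115 rad s⁻¹.
∠G(j0.00115) = −90° − arctan(0.00115/340) ≈ -90.00°
PM = 180° + (-90.00°) = 90.00°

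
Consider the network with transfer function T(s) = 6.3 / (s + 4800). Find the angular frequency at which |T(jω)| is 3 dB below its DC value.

For a single-pole low-pass, the −3 dB point is at the pole: ω = 4800 rad/sec.

4800 rad/sec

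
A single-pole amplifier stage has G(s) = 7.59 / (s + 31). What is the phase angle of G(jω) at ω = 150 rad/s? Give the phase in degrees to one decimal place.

∠(j150 + 31) = arctan(150/31) = 78.32°
∠G(j150) = −78.32° = -78.32°

-78.3°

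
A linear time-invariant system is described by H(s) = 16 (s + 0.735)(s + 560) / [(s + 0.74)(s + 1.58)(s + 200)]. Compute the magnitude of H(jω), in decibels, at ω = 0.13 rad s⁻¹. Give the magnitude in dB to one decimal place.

|j0.13 + 0.735| = √(0.13² + 0.735²) = 0.7464
|j0.13 + 560| = √(0.13² + 560²) = 560
|j0.13 + 0.74| = √(0.13² + 0.74²) = 0.7513
|j0.13 + 1.58| = √(0.13² + 1.58²) = 1.585
|j0.13 + 200| = √(0.13² + 200²) = 200
|H(j0.13)| = 16 × 0.7464 × 560 / (0.7513 × 1.585 × 200) = 28.074
20 log₁₀(28.074) = 28.97 dB

29.0 dB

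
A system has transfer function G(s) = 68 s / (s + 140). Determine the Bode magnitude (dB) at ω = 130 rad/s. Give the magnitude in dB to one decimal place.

|j130| = 130
|j130 + 140| = √(130² + 140²) = 191
|G(j130)| = 68 × 130 / 191 = 46.271
20 log₁₀(46.271) = 33.31 dB

33.3 dB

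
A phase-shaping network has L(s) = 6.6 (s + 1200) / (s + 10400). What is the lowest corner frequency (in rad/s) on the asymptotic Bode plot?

1200 rad/s

Break frequencies occur at each pole and zero magnitude: 1200 rad/s, 10400 rad/s.
The lowest is 1200 rad/s.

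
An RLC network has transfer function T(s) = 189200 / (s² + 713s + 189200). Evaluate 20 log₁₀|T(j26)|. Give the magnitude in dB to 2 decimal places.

-0.01 dB

|(j26)² + 713(j26) + 189200| = |1.8852e+05 + j18538| = 1.894e+05
|T(j26)| = 189200 / 1.894e+05 = 0.99877
20 log₁₀(0.99877) = -0.011 dB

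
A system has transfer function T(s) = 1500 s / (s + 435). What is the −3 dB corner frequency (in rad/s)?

435 rad/s

For a single-pole high-pass, the −3 dB point is at the pole: ω = 435 rad/s.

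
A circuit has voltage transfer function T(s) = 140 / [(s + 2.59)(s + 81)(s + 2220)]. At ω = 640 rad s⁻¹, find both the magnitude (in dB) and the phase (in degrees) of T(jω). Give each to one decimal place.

|j640 + 2.59| = √(640² + 2.59²) = 640
|j640 + 81| = √(640² + 81²) = 645.1
|j640 + 2220| = √(640² + 2220²) = 2310
|T(j640)| = 140 / (640 × 645.1 × 2310) = 1.4677e-07
20 log₁₀(1.4677e-07) = -136.67 dB
∠(j640 + 2.59) = arctan(640/2.59) = 89.77°
∠(j640 + 81) = arctan(640/81) = 82.79°
∠(j640 + 2220) = arctan(640/2220) = 16.08°
∠T(j640) = − (89.77° + 82.79° + 16.08°) = -188.64°

|T| = -136.7 dB, ∠T = -188.6°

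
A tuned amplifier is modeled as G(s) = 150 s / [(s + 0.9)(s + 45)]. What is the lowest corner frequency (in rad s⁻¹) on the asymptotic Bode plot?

0.9 rad s⁻¹

Break frequencies occur at each pole and zero magnitude: 0.9 rad s⁻¹, 45 rad s⁻¹.
The lowest is 0.9 rad s⁻¹.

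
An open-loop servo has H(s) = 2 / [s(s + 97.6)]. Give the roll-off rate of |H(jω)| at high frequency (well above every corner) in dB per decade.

-40 dB/decade

With 0 zeros and 2 poles, the high-frequency asymptotic slope is 20 × (0 − 2) = -40 dB/decade.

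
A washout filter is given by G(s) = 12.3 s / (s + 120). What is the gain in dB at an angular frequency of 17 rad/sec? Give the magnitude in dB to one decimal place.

4.7 dB

|j17| = 17
|j17 + 120| = √(17² + 120²) = 121.2
|G(j17)| = 12.3 × 17 / 121.2 = 1.7253
20 log₁₀(1.7253) = 4.74 dB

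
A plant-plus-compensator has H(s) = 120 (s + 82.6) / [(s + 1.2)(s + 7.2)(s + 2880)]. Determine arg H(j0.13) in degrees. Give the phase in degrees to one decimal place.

∠(j0.13 + 82.6) = arctan(0.13/82.6) = 0.09°
∠(j0.13 + 1.2) = arctan(0.13/1.2) = 6.18°
∠(j0.13 + 7.2) = arctan(0.13/7.2) = 1.03°
∠(j0.13 + 2880) = arctan(0.13/2880) = 0.00°
∠H(j0.13) = 0.09° − (6.18° + 1.03° + 0.00°) = -7.13°

-7.1°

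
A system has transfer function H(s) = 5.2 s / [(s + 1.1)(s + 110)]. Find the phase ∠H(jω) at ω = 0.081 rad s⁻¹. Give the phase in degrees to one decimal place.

∠(j0.081) = 90.00°
∠(j0.081 + 1.1) = arctan(0.081/1.1) = 4.21°
∠(j0.081 + 110) = arctan(0.081/110) = 0.04°
∠H(j0.081) = 90.00° − (4.21° + 0.04°) = 85.75°

85.7°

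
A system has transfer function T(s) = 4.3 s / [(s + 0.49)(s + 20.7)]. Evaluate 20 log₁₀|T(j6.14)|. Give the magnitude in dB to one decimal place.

-14.0 dB

|j6.14| = 6.14
|j6.14 + 0.49| = √(6.14² + 0.49²) = 6.16
|j6.14 + 20.7| = √(6.14² + 20.7²) = 21.59
|T(j6.14)| = 4.3 × 6.14 / (6.16 × 21.59) = 0.19852
20 log₁₀(0.19852) = -14.04 dB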